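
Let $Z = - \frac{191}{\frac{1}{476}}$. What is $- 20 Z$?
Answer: $1818320$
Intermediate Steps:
$Z = -90916$ ($Z = - 191 \frac{1}{\frac{1}{476}} = \left(-191\right) 476 = -90916$)
$- 20 Z = \left(-20\right) \left(-90916\right) = 1818320$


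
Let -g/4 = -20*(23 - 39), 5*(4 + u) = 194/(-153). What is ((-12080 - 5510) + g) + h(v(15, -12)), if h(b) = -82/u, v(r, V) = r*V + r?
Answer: -30670125/1627 ≈ -18851.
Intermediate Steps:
u = -3254/765 (u = -4 + (194/(-153))/5 = -4 + (194*(-1/153))/5 = -4 + (1/5)*(-194/153) = -4 - 194/765 = -3254/765 ≈ -4.2536)
v(r, V) = r + V*r (v(r, V) = V*r + r = r + V*r)
h(b) = 31365/1627 (h(b) = -82/(-3254/765) = -82*(-765/3254) = 31365/1627)
g = -1280 (g = -(-80)*(23 - 39) = -(-80)*(-16) = -4*320 = -1280)
((-12080 - 5510) + g) + h(v(15, -12)) = ((-12080 - 5510) - 1280) + 31365/1627 = (-17590 - 1280) + 31365/1627 = -18870 + 31365/1627 = -30670125/1627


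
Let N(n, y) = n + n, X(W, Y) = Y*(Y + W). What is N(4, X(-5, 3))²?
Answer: 64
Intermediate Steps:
X(W, Y) = Y*(W + Y)
N(n, y) = 2*n
N(4, X(-5, 3))² = (2*4)² = 8² = 64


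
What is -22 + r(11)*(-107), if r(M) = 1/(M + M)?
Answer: -591/22 ≈ -26.864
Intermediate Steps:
r(M) = 1/(2*M)
-22 + r(11)*(-107) = -22 + ((½)/11)*(-107) = -22 + ((½)*(1/11))*(-107) = -22 + (1/22)*(-107) = -22 - 107/22 = -591/22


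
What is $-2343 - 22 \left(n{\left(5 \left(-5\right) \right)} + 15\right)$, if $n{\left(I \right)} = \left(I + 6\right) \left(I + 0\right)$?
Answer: $-13123$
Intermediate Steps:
$n{\left(I \right)} = I \left(6 + I\right)$ ($n{\left(I \right)} = \left(6 + I\right) I = I \left(6 + I\right)$)
$-2343 - 22 \left(n{\left(5 \left(-5\right) \right)} + 15\right) = -2343 - 22 \left(5 \left(-5\right) \left(6 + 5 \left(-5\right)\right) + 15\right) = -2343 - 22 \left(- 25 \left(6 - 25\right) + 15\right) = -2343 - 22 \left(\left(-25\right) \left(-19\right) + 15\right) = -2343 - 22 \left(475 + 15\right) = -2343 - 10780 = -13123$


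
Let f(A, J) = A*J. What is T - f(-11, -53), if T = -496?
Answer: -1079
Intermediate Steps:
T - f(-11, -53) = -496 - (-11)*(-53) = -496 - 1*583 = -496 - 583 = -1079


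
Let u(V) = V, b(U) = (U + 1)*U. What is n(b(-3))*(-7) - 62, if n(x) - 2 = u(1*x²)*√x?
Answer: -76 - 252*√6 ≈ -693.27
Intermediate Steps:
b(U) = U*(1 + U) (b(U) = (1 + U)*U = U*(1 + U))
n(x) = 2 + x^(5/2) (n(x) = 2 + (1*x²)*√x = 2 + x²*√x = 2 + x^(5/2))
n(b(-3))*(-7) - 62 = (2 + (-3*(1 - 3))^(5/2))*(-7) - 62 = (2 + (-3*(-2))^(5/2))*(-7) - 62 = (2 + 6^(5/2))*(-7) - 62 = (2 + 36*√6)*(-7) - 62 = (-14 - 252*√6) - 62 = -76 - 252*√6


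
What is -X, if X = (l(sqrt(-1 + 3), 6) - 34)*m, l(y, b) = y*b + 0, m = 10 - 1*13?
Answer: -102 + 18*sqrt(2) ≈ -76.544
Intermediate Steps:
m = -3 (m = 10 - 13 = -3)
l(y, b) = b*y (l(y, b) = b*y + 0 = b*y)
X = 102 - 18*sqrt(2) (X = (6*sqrt(-1 + 3) - 34)*(-3) = (6*sqrt(2) - 34)*(-3) = (-34 + 6*sqrt(2))*(-3) = 102 - 18*sqrt(2) ≈ 76.544)
-X = -(102 - 18*sqrt(2)) = -102 + 18*sqrt(2)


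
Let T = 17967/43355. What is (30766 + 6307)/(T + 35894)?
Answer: 1607299915/1556202337 ≈ 1.0328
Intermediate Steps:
T = 17967/43355 (T = 17967*(1/43355) = 17967/43355 ≈ 0.41442)
(30766 + 6307)/(T + 35894) = (30766 + 6307)/(17967/43355 + 35894) = 37073/(1556202337/43355) = 37073*(43355/1556202337) = 1607299915/1556202337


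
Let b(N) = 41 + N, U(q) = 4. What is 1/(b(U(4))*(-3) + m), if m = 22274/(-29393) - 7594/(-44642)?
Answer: -424099/57502604 ≈ -0.0073753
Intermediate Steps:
m = -249239/424099 (m = 22274*(-1/29393) - 7594*(-1/44642) = -3182/4199 + 3797/22321 = -249239/424099 ≈ -0.58769)
1/(b(U(4))*(-3) + m) = 1/((41 + 4)*(-3) - 249239/424099) = 1/(45*(-3) - 249239/424099) = 1/(-135 - 249239/424099) = 1/(-57502604/424099) = -424099/57502604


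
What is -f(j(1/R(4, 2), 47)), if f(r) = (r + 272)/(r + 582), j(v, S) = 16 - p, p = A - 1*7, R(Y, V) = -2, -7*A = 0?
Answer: -59/121 ≈ -0.48760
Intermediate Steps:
A = 0 (A = -⅐*0 = 0)
p = -7 (p = 0 - 1*7 = 0 - 7 = -7)
j(v, S) = 23 (j(v, S) = 16 - 1*(-7) = 16 + 7 = 23)
f(r) = (272 + r)/(582 + r)
-f(j(1/R(4, 2), 47)) = -(272 + 23)/(582 + 23) = -295/605 = -1*59/121 = -59/121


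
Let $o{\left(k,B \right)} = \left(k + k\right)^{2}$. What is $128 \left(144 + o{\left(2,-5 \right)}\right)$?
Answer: $20480$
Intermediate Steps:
$o{\left(k,B \right)} = 4 k^{2}$ ($o{\left(k,B \right)} = \left(2 k\right)^{2} = 4 k^{2}$)
$128 \left(144 + o{\left(2,-5 \right)}\right) = 128 \left(144 + 4 \cdot 2^{2}\right) = 128 \left(144 + 4 \cdot 4\right) = 128 \left(144 + 16\right) = 128 \cdot 160 = 20480$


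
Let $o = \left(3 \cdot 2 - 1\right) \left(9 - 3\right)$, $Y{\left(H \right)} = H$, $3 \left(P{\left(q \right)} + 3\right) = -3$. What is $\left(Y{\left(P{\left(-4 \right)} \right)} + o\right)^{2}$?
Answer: $676$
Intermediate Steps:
$P{\left(q \right)} = -4$ ($P{\left(q \right)} = -3 + \frac{1}{3} \left(-3\right) = -3 - 1 = -4$)
$o = 30$ ($o = \left(6 - 1\right) 6 = 5 \cdot 6 = 30$)
$\left(Y{\left(P{\left(-4 \right)} \right)} + o\right)^{2} = \left(-4 + 30\right)^{2} = 26^{2} = 676$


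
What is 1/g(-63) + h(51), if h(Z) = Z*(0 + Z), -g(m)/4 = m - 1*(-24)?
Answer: 405757/156 ≈ 2601.0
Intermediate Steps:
g(m) = -96 - 4*m (g(m) = -4*(m - 1*(-24)) = -4*(m + 24) = -4*(24 + m) = -96 - 4*m)
h(Z) = Z**2 (h(Z) = Z*Z = Z**2)
1/g(-63) + h(51) = 1/(-96 - 4*(-63)) + 51**2 = 1/(-96 + 252) + 2601 = 1/156 + 2601 = 405757/156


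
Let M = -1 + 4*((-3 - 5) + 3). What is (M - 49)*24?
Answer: -1680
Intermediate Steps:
M = -21 (M = -1 + 4*(-8 + 3) = -1 + 4*(-5) = -1 - 20 = -21)
(M - 49)*24 = (-21 - 49)*24 = -70*24 = -1680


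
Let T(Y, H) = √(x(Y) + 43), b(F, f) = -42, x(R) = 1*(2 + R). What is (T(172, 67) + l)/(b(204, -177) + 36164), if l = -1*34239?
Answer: -34239/36122 + √217/36122 ≈ -0.94746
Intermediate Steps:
x(R) = 2 + R
l = -34239
T(Y, H) = √(45 + Y) (T(Y, H) = √((2 + Y) + 43) = √(45 + Y))
(T(172, 67) + l)/(b(204, -177) + 36164) = (√(45 + 172) - 34239)/(-42 + 36164) = (√217 - 34239)/36122 = (-34239 + √217)*(1/36122) = -34239/36122 + √217/36122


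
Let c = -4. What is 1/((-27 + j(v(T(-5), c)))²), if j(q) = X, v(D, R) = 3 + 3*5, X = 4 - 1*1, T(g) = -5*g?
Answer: 1/576 ≈ 0.0017361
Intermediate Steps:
X = 3 (X = 4 - 1 = 3)
v(D, R) = 18 (v(D, R) = 3 + 15 = 18)
j(q) = 3
1/((-27 + j(v(T(-5), c)))²) = 1/((-27 + 3)²) = 1/((-24)²) = 1/576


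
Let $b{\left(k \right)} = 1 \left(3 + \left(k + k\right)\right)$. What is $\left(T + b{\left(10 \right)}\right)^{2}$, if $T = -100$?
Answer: $5929$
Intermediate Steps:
$b{\left(k \right)} = 3 + 2 k$ ($b{\left(k \right)} = 1 \left(3 + 2 k\right) = 3 + 2 k$)
$\left(T + b{\left(10 \right)}\right)^{2} = \left(-100 + \left(3 + 2 \cdot 10\right)\right)^{2} = \left(-100 + \left(3 + 20\right)\right)^{2} = \left(-100 + 23\right)^{2} = \left(-77\right)^{2} = 5929$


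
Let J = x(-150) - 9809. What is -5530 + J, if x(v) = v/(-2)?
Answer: -15264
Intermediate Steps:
x(v) = -v/2 (x(v) = v*(-½) = -v/2)
J = -9734 (J = -½*(-150) - 9809 = 75 - 9809 = -9734)
-5530 + J = -5530 - 9734 = -15264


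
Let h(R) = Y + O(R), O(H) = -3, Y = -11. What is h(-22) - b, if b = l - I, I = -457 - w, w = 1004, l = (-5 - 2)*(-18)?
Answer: -1601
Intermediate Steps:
l = 126 (l = -7*(-18) = 126)
I = -1461 (I = -457 - 1*1004 = -457 - 1004 = -1461)
h(R) = -14 (h(R) = -11 - 3 = -14)
b = 1587 (b = 126 - 1*(-1461) = 126 + 1461 = 1587)
h(-22) - b = -14 - 1*1587 = -14 - 1587 = -1601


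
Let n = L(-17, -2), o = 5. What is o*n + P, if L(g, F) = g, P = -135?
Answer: -220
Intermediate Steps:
n = -17
o*n + P = 5*(-17) - 135 = -85 - 135 = -220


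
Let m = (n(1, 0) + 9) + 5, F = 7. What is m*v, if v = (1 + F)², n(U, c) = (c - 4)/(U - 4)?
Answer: 2944/3 ≈ 981.33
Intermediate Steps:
n(U, c) = (-4 + c)/(-4 + U)
m = 46/3 (m = ((-4 + 0)/(-4 + 1) + 9) + 5 = (-4/(-3) + 9) + 5 = (-⅓*(-4) + 9) + 5 = (4/3 + 9) + 5 = 31/3 + 5 = 46/3 ≈ 15.333)
v = 64 (v = (1 + 7)² = 8² = 64)
m*v = (46/3)*64 = 2944/3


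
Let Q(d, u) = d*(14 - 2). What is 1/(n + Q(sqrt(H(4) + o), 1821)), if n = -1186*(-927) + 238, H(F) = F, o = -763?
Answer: 274915/302313056224 - 3*I*sqrt(759)/302313056224 ≈ 9.0937e-7 - 2.7339e-10*I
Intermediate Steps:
n = 1099660 (n = 1099422 + 238 = 1099660)
Q(d, u) = 12*d (Q(d, u) = d*12 = 12*d)
1/(n + Q(sqrt(H(4) + o), 1821)) = 1/(1099660 + 12*sqrt(4 - 763)) = 1/(1099660 + 12*sqrt(-759)) = 1/(1099660 + 12*(I*sqrt(759))) = 1/(1099660 + 12*I*sqrt(759))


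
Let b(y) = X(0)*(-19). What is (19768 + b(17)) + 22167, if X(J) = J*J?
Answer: 41935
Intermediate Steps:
X(J) = J**2
b(y) = 0 (b(y) = 0**2*(-19) = 0*(-19) = 0)
(19768 + b(17)) + 22167 = (19768 + 0) + 22167 = 19768 + 22167 = 41935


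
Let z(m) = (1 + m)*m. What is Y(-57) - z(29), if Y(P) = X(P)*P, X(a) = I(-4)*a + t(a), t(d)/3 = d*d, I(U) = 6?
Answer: -536955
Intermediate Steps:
z(m) = m*(1 + m)
t(d) = 3*d² (t(d) = 3*(d*d) = 3*d²)
X(a) = 3*a² + 6*a (X(a) = 6*a + 3*a² = 3*a² + 6*a)
Y(P) = 3*P²*(2 + P) (Y(P) = (3*P*(2 + P))*P = 3*P²*(2 + P))
Y(-57) - z(29) = 3*(-57)²*(2 - 57) - 29*(1 + 29) = 3*3249*(-55) - 29*30 = -536085 - 1*870 = -536085 - 870 = -536955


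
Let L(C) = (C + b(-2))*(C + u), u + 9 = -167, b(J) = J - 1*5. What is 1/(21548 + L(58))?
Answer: 1/15530 ≈ 6.4392e-5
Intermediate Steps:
b(J) = -5 + J (b(J) = J - 5 = -5 + J)
u = -176 (u = -9 - 167 = -176)
L(C) = (-176 + C)*(-7 + C) (L(C) = (C + (-5 - 2))*(C - 176) = (C - 7)*(-176 + C) = (-7 + C)*(-176 + C) = (-176 + C)*(-7 + C))
1/(21548 + L(58)) = 1/(21548 + (1232 + 58² - 183*58)) = 1/(21548 + (1232 + 3364 - 10614)) = 1/(21548 - 6018) = 1/15530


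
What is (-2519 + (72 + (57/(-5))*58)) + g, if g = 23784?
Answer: 103379/5 ≈ 20676.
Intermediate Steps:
(-2519 + (72 + (57/(-5))*58)) + g = (-2519 + (72 + (57/(-5))*58)) + 23784 = (-2519 + (72 + (57*(-1/5))*58)) + 23784 = (-2519 + (72 - 57/5*58)) + 23784 = (-2519 + (72 - 3306/5)) + 23784 = (-2519 - 2946/5) + 23784 = -15541/5 + 23784 = 103379/5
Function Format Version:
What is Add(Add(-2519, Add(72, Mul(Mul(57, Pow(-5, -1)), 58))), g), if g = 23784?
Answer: Rational(103379, 5) ≈ 20676.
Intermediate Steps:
Add(Add(-2519, Add(72, Mul(Mul(57, Pow(-5, -1)), 58))), g) = Add(Add(-2519, Add(72, Mul(Mul(57, Pow(-5, -1)), 58))), 23784) = Add(Add(-2519, Add(72, Mul(Mul(57, Rational(-1, 5)), 58))), 23784) = Add(Add(-2519, Add(72, Mul(Rational(-57, 5), 58))), 23784) = Add(Add(-2519, Add(72, Rational(-3306, 5))), 23784) = Add(Add(-2519, Rational(-2946, 5)), 23784) = Add(Rational(-15541, 5), 23784) = Rational(103379, 5)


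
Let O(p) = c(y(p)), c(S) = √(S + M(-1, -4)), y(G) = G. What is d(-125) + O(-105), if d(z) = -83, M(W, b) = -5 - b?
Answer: -83 + I*√106 ≈ -83.0 + 10.296*I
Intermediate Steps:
c(S) = √(-1 + S) (c(S) = √(S + (-5 - 1*(-4))) = √(S + (-5 + 4)) = √(S - 1) = √(-1 + S))
O(p) = √(-1 + p)
d(-125) + O(-105) = -83 + √(-1 - 105) = -83 + √(-106) = -83 + I*√106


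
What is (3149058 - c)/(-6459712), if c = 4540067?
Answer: 1391009/6459712 ≈ 0.21534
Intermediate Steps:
(3149058 - c)/(-6459712) = (3149058 - 1*4540067)/(-6459712) = (3149058 - 4540067)*(-1/6459712) = -1391009*(-1/6459712) = 1391009/6459712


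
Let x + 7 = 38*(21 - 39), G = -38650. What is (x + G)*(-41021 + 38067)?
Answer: 116213314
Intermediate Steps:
x = -691 (x = -7 + 38*(21 - 39) = -7 + 38*(-18) = -7 - 684 = -691)
(x + G)*(-41021 + 38067) = (-691 - 38650)*(-41021 + 38067) = -39341*(-2954) = 116213314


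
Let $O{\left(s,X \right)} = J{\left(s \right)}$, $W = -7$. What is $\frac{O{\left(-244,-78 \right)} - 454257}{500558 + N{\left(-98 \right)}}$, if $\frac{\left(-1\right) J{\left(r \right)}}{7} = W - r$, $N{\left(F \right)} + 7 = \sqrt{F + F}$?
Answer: $- \frac{228209209716}{250551303797} + \frac{6382824 i}{250551303797} \approx -0.91083 + 2.5475 \cdot 10^{-5} i$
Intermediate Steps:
$N{\left(F \right)} = -7 + \sqrt{2} \sqrt{F}$ ($N{\left(F \right)} = -7 + \sqrt{F + F} = -7 + \sqrt{2 F} = -7 + \sqrt{2} \sqrt{F}$)
$J{\left(r \right)} = 49 + 7 r$ ($J{\left(r \right)} = - 7 \left(-7 - r\right) = 49 + 7 r$)
$O{\left(s,X \right)} = 49 + 7 s$
$\frac{O{\left(-244,-78 \right)} - 454257}{500558 + N{\left(-98 \right)}} = \frac{\left(49 + 7 \left(-244\right)\right) - 454257}{500558 - \left(7 - \sqrt{2} \sqrt{-98}\right)} = \frac{\left(49 - 1708\right) - 454257}{500558 - \left(7 - \sqrt{2} \cdot 7 i \sqrt{2}\right)} = \frac{-1659 - 454257}{500558 - \left(7 - 14 i\right)} = - \frac{455916}{500551 + 14 i} = - 455916 \frac{500551 - 14 i}{250551303797} = - \frac{455916 \left(500551 - 14 i\right)}{250551303797}$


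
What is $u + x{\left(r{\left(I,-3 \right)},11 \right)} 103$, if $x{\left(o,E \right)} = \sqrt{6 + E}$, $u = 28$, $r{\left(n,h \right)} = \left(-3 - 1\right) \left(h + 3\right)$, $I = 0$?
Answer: $28 + 103 \sqrt{17} \approx 452.68$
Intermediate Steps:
$r{\left(n,h \right)} = -12 - 4 h$ ($r{\left(n,h \right)} = - 4 \left(3 + h\right) = -12 - 4 h$)
$u + x{\left(r{\left(I,-3 \right)},11 \right)} 103 = 28 + \sqrt{6 + 11} \cdot 103 = 28 + \sqrt{17} \cdot 103 = 28 + 103 \sqrt{17}$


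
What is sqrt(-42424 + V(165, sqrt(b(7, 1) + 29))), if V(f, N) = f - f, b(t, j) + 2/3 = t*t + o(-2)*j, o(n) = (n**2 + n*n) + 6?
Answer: 2*I*sqrt(10606) ≈ 205.97*I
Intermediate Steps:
o(n) = 6 + 2*n**2 (o(n) = (n**2 + n**2) + 6 = 2*n**2 + 6 = 6 + 2*n**2)
b(t, j) = -2/3 + t**2 + 14*j (b(t, j) = -2/3 + (t*t + (6 + 2*(-2)**2)*j) = -2/3 + (t**2 + (6 + 2*4)*j) = -2/3 + (t**2 + (6 + 8)*j) = -2/3 + (t**2 + 14*j) = -2/3 + t**2 + 14*j)
V(f, N) = 0
sqrt(-42424 + V(165, sqrt(b(7, 1) + 29))) = sqrt(-42424 + 0) = sqrt(-42424) = 2*I*sqrt(10606)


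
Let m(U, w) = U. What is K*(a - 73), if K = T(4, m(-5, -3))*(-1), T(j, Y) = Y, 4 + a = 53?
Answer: -120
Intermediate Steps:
a = 49 (a = -4 + 53 = 49)
K = 5 (K = -5*(-1) = 5)
K*(a - 73) = 5*(49 - 73) = 5*(-24) = -120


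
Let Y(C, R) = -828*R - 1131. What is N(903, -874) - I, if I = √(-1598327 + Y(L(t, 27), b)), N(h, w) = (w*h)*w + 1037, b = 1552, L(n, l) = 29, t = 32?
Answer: 689781065 - I*√2884514 ≈ 6.8978e+8 - 1698.4*I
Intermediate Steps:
Y(C, R) = -1131 - 828*R
N(h, w) = 1037 + h*w² (N(h, w) = (h*w)*w + 1037 = h*w² + 1037 = 1037 + h*w²)
I = I*√2884514 (I = √(-1598327 + (-1131 - 828*1552)) = √(-1598327 + (-1131 - 1285056)) = √(-1598327 - 1286187) = √(-2884514) = I*√2884514 ≈ 1698.4*I)
N(903, -874) - I = (1037 + 903*(-874)²) - I*√2884514 = (1037 + 903*763876) - I*√2884514 = (1037 + 689780028) - I*√2884514 = 689781065 - I*√2884514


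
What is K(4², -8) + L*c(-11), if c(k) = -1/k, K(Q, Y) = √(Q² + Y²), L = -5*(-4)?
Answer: 20/11 + 8*√5 ≈ 19.707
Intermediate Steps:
L = 20
K(4², -8) + L*c(-11) = √((4²)² + (-8)²) + 20*(-1/(-11)) = √(16² + 64) + 20*(-1*(-1/11)) = √(256 + 64) + 20*(1/11) = √320 + 20/11 = 8*√5 + 20/11 = 20/11 + 8*√5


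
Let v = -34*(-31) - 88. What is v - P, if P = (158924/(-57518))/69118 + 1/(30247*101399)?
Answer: 60094121499340030400/62209232932206457 ≈ 966.00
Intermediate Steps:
P = -2486828592938/62209232932206457 (P = (158924*(-1/57518))*(1/69118) + (1/30247)*(1/101399) = -79462/28759*1/69118 + 1/3067015553 = -39731/993882281 + 1/3067015553 = -2486828592938/62209232932206457 ≈ -3.9975e-5)
v = 966 (v = 1054 - 88 = 966)
v - P = 966 - 1*(-2486828592938/62209232932206457) = 966 + 2486828592938/62209232932206457 = 60094121499340030400/62209232932206457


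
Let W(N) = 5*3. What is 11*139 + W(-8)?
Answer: 1544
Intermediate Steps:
W(N) = 15
11*139 + W(-8) = 11*139 + 15 = 1529 + 15 = 1544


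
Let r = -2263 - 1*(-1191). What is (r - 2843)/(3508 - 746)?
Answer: -3915/2762 ≈ -1.4175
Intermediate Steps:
r = -1072 (r = -2263 + 1191 = -1072)
(r - 2843)/(3508 - 746) = (-1072 - 2843)/(3508 - 746) = -3915/2762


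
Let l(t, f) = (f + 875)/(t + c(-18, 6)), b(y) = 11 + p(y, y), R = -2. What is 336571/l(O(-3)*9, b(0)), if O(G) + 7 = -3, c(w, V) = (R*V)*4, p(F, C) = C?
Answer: -23223399/443 ≈ -52423.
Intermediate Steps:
c(w, V) = -8*V (c(w, V) = -2*V*4 = -8*V)
b(y) = 11 + y
O(G) = -10 (O(G) = -7 - 3 = -10)
l(t, f) = (875 + f)/(-48 + t) (l(t, f) = (f + 875)/(t - 8*6) = (875 + f)/(t - 48) = (875 + f)/(-48 + t))
336571/l(O(-3)*9, b(0)) = 336571/(((875 + (11 + 0))/(-48 - 10*9))) = 336571/(((875 + 11)/(-48 - 90))) = 336571/((886/(-138))) = 336571/((-1/138*886)) = 336571/(-443/69) = 336571*(-69/443) = -23223399/443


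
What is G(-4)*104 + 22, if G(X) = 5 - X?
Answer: 958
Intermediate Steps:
G(-4)*104 + 22 = (5 - 1*(-4))*104 + 22 = (5 + 4)*104 + 22 = 9*104 + 22 = 936 + 22 = 958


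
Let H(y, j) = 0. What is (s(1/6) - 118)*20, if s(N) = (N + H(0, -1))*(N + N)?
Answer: -21230/9 ≈ -2358.9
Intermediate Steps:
s(N) = 2*N**2 (s(N) = (N + 0)*(N + N) = N*(2*N) = 2*N**2)
(s(1/6) - 118)*20 = (2*(1/6)**2 - 118)*20 = (2*(1/36) - 118)*20 = (1/18 - 118)*20 = -2123/18*20 = -21230/9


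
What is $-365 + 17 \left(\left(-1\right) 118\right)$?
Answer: $-2371$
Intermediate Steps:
$-365 + 17 \left(\left(-1\right) 118\right) = -365 + 17 \left(-118\right) = -365 - 2006 = -2371$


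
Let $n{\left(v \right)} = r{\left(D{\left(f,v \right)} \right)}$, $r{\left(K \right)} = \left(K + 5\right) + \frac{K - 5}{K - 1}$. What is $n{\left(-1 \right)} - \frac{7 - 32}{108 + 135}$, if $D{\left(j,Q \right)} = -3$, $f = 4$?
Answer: $\frac{997}{243} \approx 4.1029$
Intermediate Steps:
$r{\left(K \right)} = 5 + K + \frac{-5 + K}{-1 + K}$ ($r{\left(K \right)} = \left(5 + K\right) + \frac{-5 + K}{-1 + K} = 5 + K + \frac{-5 + K}{-1 + K}$)
$n{\left(v \right)} = 4$ ($n{\left(v \right)} = \frac{-10 + \left(-3\right)^{2} + 5 \left(-3\right)}{-1 - 3} = \frac{-10 + 9 - 15}{-4} = \left(- \frac{1}{4}\right) \left(-16\right) = 4$)
$n{\left(-1 \right)} - \frac{7 - 32}{108 + 135} = 4 - \frac{7 - 32}{108 + 135} = 4 - - \frac{25}{243} = 4 + \frac{25}{243} = \frac{997}{243}$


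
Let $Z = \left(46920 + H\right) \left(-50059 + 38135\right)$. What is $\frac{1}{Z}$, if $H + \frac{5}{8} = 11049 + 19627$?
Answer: $- \frac{2}{1850494503} \approx -1.0808 \cdot 10^{-9}$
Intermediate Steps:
$H = \frac{245403}{8}$ ($H = - \frac{5}{8} + \left(11049 + 19627\right) = - \frac{5}{8} + 30676 = \frac{245403}{8} \approx 30675.0$)
$Z = - \frac{1850494503}{2}$ ($Z = \left(46920 + \frac{245403}{8}\right) \left(-50059 + 38135\right) = \frac{620763}{8} \left(-11924\right) = - \frac{1850494503}{2} \approx -9.2525 \cdot 10^{8}$)
$\frac{1}{Z} = \frac{1}{- \frac{1850494503}{2}} = - \frac{2}{1850494503}$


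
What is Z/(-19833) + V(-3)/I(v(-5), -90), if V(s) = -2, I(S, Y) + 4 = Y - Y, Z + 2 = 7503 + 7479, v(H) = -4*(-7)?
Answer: -10127/39666 ≈ -0.25531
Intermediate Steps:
v(H) = 28
Z = 14980 (Z = -2 + (7503 + 7479) = -2 + 14982 = 14980)
I(S, Y) = -4 (I(S, Y) = -4 + (Y - Y) = -4 + 0 = -4)
Z/(-19833) + V(-3)/I(v(-5), -90) = 14980/(-19833) - 2/(-4) = 14980*(-1/19833) - 2*(-¼) = -14980/19833 + ½ = -10127/39666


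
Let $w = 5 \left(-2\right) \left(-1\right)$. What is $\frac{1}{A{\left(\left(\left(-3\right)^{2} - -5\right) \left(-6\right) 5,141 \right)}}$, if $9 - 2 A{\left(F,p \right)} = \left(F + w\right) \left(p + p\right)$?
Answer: $\frac{2}{115629} \approx 1.7297 \cdot 10^{-5}$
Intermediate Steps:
$w = 10$ ($w = \left(-10\right) \left(-1\right) = 10$)
$A{\left(F,p \right)} = \frac{9}{2} - p \left(10 + F\right)$ ($A{\left(F,p \right)} = \frac{9}{2} - \frac{\left(F + 10\right) \left(p + p\right)}{2} = \frac{9}{2} - \frac{\left(10 + F\right) 2 p}{2} = \frac{9}{2} - \frac{2 p \left(10 + F\right)}{2} = \frac{9}{2} - p \left(10 + F\right)$)
$\frac{1}{A{\left(\left(\left(-3\right)^{2} - -5\right) \left(-6\right) 5,141 \right)}} = \frac{1}{\frac{9}{2} - 1410 - \left(\left(-3\right)^{2} - -5\right) \left(-6\right) 5 \cdot 141} = \frac{1}{\frac{9}{2} - 1410 - \left(9 + 5\right) \left(-6\right) 5 \cdot 141} = \frac{1}{\frac{9}{2} - 1410 - 14 \left(-6\right) 5 \cdot 141} = \frac{1}{\frac{9}{2} - 1410 - \left(-84\right) 5 \cdot 141} = \frac{1}{\frac{9}{2} - 1410 - \left(-420\right) 141} = \frac{1}{\frac{9}{2} - 1410 + 59220} = \frac{1}{\frac{115629}{2}} = \frac{2}{115629}$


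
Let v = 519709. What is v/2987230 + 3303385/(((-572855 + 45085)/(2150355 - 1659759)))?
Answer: -484118671533371687/157657037710 ≈ -3.0707e+6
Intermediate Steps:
v/2987230 + 3303385/(((-572855 + 45085)/(2150355 - 1659759))) = 519709/2987230 + 3303385/(((-572855 + 45085)/(2150355 - 1659759))) = 519709*(1/2987230) + 3303385/((-527770/490596)) = 519709/2987230 + 3303385/((-527770*1/490596)) = 519709/2987230 + 3303385/(-263885/245298) = 519709/2987230 + 3303385*(-245298/263885) = 519709/2987230 - 162062746746/52777 = -484118671533371687/157657037710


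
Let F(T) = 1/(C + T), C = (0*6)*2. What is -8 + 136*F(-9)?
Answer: -208/9 ≈ -23.111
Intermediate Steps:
C = 0 (C = 0*2 = 0)
F(T) = 1/T (F(T) = 1/(0 + T) = 1/T)
-8 + 136*F(-9) = -8 + 136/(-9) = -8 + 136*(-⅑) = -8 - 136/9 = -208/9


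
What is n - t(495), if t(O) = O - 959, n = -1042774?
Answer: -1042310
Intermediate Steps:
t(O) = -959 + O
n - t(495) = -1042774 - (-959 + 495) = -1042774 - 1*(-464) = -1042774 + 464 = -1042310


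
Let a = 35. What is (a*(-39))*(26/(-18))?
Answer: 5915/3 ≈ 1971.7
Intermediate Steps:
(a*(-39))*(26/(-18)) = (35*(-39))*(26/(-18)) = -35490*(-1)/18 = -1365*(-13/9) = 5915/3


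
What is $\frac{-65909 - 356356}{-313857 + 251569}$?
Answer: $\frac{422265}{62288} \approx 6.7792$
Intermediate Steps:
$\frac{-65909 - 356356}{-313857 + 251569} = - \frac{422265}{-62288} = \left(-422265\right) \left(- \frac{1}{62288}\right) = \frac{422265}{62288}$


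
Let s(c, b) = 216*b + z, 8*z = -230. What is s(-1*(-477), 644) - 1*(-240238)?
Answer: 1517253/4 ≈ 3.7931e+5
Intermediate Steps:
z = -115/4 (z = (1/8)*(-230) = -115/4 ≈ -28.750)
s(c, b) = -115/4 + 216*b (s(c, b) = 216*b - 115/4 = -115/4 + 216*b)
s(-1*(-477), 644) - 1*(-240238) = (-115/4 + 216*644) - 1*(-240238) = (-115/4 + 139104) + 240238 = 556301/4 + 240238 = 1517253/4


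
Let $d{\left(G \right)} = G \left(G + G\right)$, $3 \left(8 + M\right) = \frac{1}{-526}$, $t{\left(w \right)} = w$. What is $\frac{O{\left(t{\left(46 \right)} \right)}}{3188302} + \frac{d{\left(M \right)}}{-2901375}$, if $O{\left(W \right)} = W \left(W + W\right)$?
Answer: $\frac{59116843634117}{46068843459177162} \approx 0.0012832$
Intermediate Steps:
$O{\left(W \right)} = 2 W^{2}$ ($O{\left(W \right)} = W 2 W = 2 W^{2}$)
$M = - \frac{12625}{1578}$ ($M = -8 + \frac{1}{3 \left(-526\right)} = -8 + \frac{1}{3} \left(- \frac{1}{526}\right) = -8 - \frac{1}{1578} = - \frac{12625}{1578} \approx -8.0006$)
$d{\left(G \right)} = 2 G^{2}$ ($d{\left(G \right)} = G 2 G = 2 G^{2}$)
$\frac{O{\left(t{\left(46 \right)} \right)}}{3188302} + \frac{d{\left(M \right)}}{-2901375} = \frac{2 \cdot 46^{2}}{3188302} + \frac{2 \left(- \frac{12625}{1578}\right)^{2}}{-2901375} = 2 \cdot 2116 \cdot \frac{1}{3188302} + 2 \cdot \frac{159390625}{2490084} \left(- \frac{1}{2901375}\right) = 4232 \cdot \frac{1}{3188302} + \frac{159390625}{1245042} \left(- \frac{1}{2901375}\right) = \frac{2116}{1594151} - \frac{1275125}{28898669862} = \frac{59116843634117}{46068843459177162}$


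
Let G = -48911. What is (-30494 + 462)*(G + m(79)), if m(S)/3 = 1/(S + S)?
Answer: 116042671960/79 ≈ 1.4689e+9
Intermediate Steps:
m(S) = 3/(2*S) (m(S) = 3/(S + S) = 3/((2*S)) = 3*(1/(2*S)) = 3/(2*S))
(-30494 + 462)*(G + m(79)) = (-30494 + 462)*(-48911 + (3/2)/79) = -30032*(-48911 + (3/2)*(1/79)) = -30032*(-48911 + 3/158) = -30032*(-7727935/158) = 116042671960/79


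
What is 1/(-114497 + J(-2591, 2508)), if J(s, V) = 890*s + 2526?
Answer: -1/2417961 ≈ -4.1357e-7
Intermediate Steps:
J(s, V) = 2526 + 890*s
1/(-114497 + J(-2591, 2508)) = 1/(-114497 + (2526 + 890*(-2591))) = 1/(-114497 + (2526 - 2305990)) = 1/(-114497 - 2303464) = 1/(-2417961) = -1/2417961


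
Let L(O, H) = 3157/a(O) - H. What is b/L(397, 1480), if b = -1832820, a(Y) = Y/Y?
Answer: -610940/559 ≈ -1092.9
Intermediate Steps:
a(Y) = 1
L(O, H) = 3157 - H (L(O, H) = 3157/1 - H = 3157*1 - H = 3157 - H)
b/L(397, 1480) = -1832820/(3157 - 1*1480) = -1832820/(3157 - 1480) = -1832820/1677 = -1832820*1/1677 = -610940/559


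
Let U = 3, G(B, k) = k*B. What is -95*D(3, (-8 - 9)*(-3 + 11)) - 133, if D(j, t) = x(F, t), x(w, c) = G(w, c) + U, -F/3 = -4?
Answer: 154622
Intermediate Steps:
G(B, k) = B*k
F = 12 (F = -3*(-4) = 12)
x(w, c) = 3 + c*w (x(w, c) = w*c + 3 = c*w + 3 = 3 + c*w)
D(j, t) = 3 + 12*t (D(j, t) = 3 + t*12 = 3 + 12*t)
-95*D(3, (-8 - 9)*(-3 + 11)) - 133 = -95*(3 + 12*((-8 - 9)*(-3 + 11))) - 133 = -95*(3 + 12*(-17*8)) - 133 = -95*(3 + 12*(-136)) - 133 = -95*(3 - 1632) - 133 = -95*(-1629) - 133 = 154755 - 133 = 154622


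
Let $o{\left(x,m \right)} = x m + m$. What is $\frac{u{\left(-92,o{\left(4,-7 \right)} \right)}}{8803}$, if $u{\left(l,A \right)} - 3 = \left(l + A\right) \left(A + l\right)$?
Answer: $\frac{16132}{8803} \approx 1.8326$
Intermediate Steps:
$o{\left(x,m \right)} = m + m x$ ($o{\left(x,m \right)} = m x + m = m + m x$)
$u{\left(l,A \right)} = 3 + \left(A + l\right)^{2}$ ($u{\left(l,A \right)} = 3 + \left(l + A\right) \left(A + l\right) = 3 + \left(A + l\right) \left(A + l\right) = 3 + \left(A + l\right)^{2}$)
$\frac{u{\left(-92,o{\left(4,-7 \right)} \right)}}{8803} = \frac{3 + \left(- 7 \left(1 + 4\right) - 92\right)^{2}}{8803} = \left(3 + \left(\left(-7\right) 5 - 92\right)^{2}\right) \frac{1}{8803} = \left(3 + \left(-35 - 92\right)^{2}\right) \frac{1}{8803} = \left(3 + \left(-127\right)^{2}\right) \frac{1}{8803} = \left(3 + 16129\right) \frac{1}{8803} = 16132 \cdot \frac{1}{8803} = \frac{16132}{8803}$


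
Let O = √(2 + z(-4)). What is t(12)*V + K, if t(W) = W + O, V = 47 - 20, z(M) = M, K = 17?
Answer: 341 + 27*I*√2 ≈ 341.0 + 38.184*I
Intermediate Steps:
V = 27
O = I*√2 (O = √(2 - 4) = √(-2) = I*√2 ≈ 1.4142*I)
t(W) = W + I*√2
t(12)*V + K = (12 + I*√2)*27 + 17 = (324 + 27*I*√2) + 17 = 341 + 27*I*√2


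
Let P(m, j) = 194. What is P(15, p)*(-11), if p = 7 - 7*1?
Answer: -2134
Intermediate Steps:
p = 0 (p = 7 - 7 = 0)
P(15, p)*(-11) = 194*(-11) = -2134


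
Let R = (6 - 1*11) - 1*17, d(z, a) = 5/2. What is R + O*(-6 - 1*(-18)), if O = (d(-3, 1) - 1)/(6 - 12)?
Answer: -25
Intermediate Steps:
d(z, a) = 5/2 (d(z, a) = 5*(½) = 5/2)
O = -¼ (O = (5/2 - 1)/(6 - 12) = (3/2)/(-6) = (3/2)*(-⅙) = -¼ ≈ -0.25000)
R = -22 (R = (6 - 11) - 17 = -5 - 17 = -22)
R + O*(-6 - 1*(-18)) = -22 - (-6 - 1*(-18))/4 = -22 - (-6 + 18)/4 = -22 - ¼*12 = -22 - 3 = -25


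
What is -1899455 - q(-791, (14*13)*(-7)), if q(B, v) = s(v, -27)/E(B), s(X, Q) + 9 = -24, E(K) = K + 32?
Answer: -43687466/23 ≈ -1.8995e+6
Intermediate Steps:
E(K) = 32 + K
s(X, Q) = -33 (s(X, Q) = -9 - 24 = -33)
q(B, v) = -33/(32 + B)
-1899455 - q(-791, (14*13)*(-7)) = -1899455 - (-33)/(32 - 791) = -1899455 - (-33)/(-759) = -1899455 - (-33)*(-1)/759 = -1899455 - 1*1/23 = -1899455 - 1/23 = -43687466/23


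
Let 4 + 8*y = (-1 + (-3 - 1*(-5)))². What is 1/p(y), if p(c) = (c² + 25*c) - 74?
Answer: -64/5327 ≈ -0.012014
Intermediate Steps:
y = -3/8 (y = -½ + (-1 + (-3 - 1*(-5)))²/8 = -½ + (-1 + (-3 + 5))²/8 = -½ + (-1 + 2)²/8 = -½ + (⅛)*1² = -½ + (⅛)*1 = -½ + ⅛ = -3/8 ≈ -0.37500)
p(c) = -74 + c² + 25*c
1/p(y) = 1/(-74 + (-3/8)² + 25*(-3/8)) = 1/(-74 + 9/64 - 75/8) = 1/(-5327/64) = -64/5327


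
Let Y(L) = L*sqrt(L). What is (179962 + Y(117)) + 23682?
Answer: 203644 + 351*sqrt(13) ≈ 2.0491e+5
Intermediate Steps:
Y(L) = L**(3/2)
(179962 + Y(117)) + 23682 = (179962 + 117**(3/2)) + 23682 = (179962 + 351*sqrt(13)) + 23682 = 203644 + 351*sqrt(13)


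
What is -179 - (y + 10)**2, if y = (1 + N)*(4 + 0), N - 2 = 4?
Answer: -1623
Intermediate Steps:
N = 6 (N = 2 + 4 = 6)
y = 28 (y = (1 + 6)*(4 + 0) = 7*4 = 28)
-179 - (y + 10)**2 = -179 - (28 + 10)**2 = -179 - 1*38**2 = -179 - 1*1444 = -179 - 1444 = -1623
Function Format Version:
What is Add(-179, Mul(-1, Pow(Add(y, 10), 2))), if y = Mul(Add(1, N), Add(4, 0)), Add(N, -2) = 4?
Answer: -1623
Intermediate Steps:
N = 6 (N = Add(2, 4) = 6)
y = 28 (y = Mul(Add(1, 6), Add(4, 0)) = Mul(7, 4) = 28)
Add(-179, Mul(-1, Pow(Add(y, 10), 2))) = Add(-179, Mul(-1, Pow(Add(28, 10), 2))) = Add(-179, Mul(-1, Pow(38, 2))) = Add(-179, Mul(-1, 1444)) = Add(-179, -1444) = -1623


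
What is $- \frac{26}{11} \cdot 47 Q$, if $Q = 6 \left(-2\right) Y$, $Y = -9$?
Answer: $- \frac{131976}{11} \approx -11998.0$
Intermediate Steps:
$Q = 108$ ($Q = 6 \left(-2\right) \left(-9\right) = \left(-12\right) \left(-9\right) = 108$)
$- \frac{26}{11} \cdot 47 Q = - \frac{26}{11} \cdot 47 \cdot 108 = \left(-26\right) \frac{1}{11} \cdot 47 \cdot 108 = \left(- \frac{26}{11}\right) 47 \cdot 108 = \left(- \frac{1222}{11}\right) 108 = - \frac{131976}{11}$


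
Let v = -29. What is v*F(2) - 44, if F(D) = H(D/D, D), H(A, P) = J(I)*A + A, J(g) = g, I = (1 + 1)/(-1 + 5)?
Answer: -175/2 ≈ -87.500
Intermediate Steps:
I = ½ (I = 2/4 = 2*(¼) = ½ ≈ 0.50000)
H(A, P) = 3*A/2 (H(A, P) = A/2 + A = 3*A/2)
F(D) = 3/2 (F(D) = 3*(D/D)/2 = (3/2)*1 = 3/2)
v*F(2) - 44 = -29*3/2 - 44 = -87/2 - 44 = -175/2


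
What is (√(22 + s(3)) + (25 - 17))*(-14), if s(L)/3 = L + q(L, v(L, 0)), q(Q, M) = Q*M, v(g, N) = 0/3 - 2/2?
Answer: -112 - 14*√22 ≈ -177.67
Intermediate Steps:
v(g, N) = -1 (v(g, N) = 0*(⅓) - 2*½ = 0 - 1 = -1)
q(Q, M) = M*Q
s(L) = 0 (s(L) = 3*(L - L) = 3*0 = 0)
(√(22 + s(3)) + (25 - 17))*(-14) = (√(22 + 0) + (25 - 17))*(-14) = (√22 + 8)*(-14) = (8 + √22)*(-14) = -112 - 14*√22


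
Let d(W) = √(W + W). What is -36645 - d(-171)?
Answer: -36645 - 3*I*√38 ≈ -36645.0 - 18.493*I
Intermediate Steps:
d(W) = √2*√W (d(W) = √(2*W) = √2*√W)
-36645 - d(-171) = -36645 - √2*√(-171) = -36645 - √2*3*I*√19 = -36645 - 3*I*√38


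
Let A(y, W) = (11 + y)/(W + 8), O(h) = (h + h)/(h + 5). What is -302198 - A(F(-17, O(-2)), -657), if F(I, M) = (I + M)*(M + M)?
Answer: -160467089/531 ≈ -3.0220e+5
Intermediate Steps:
O(h) = 2*h/(5 + h) (O(h) = (2*h)/(5 + h) = 2*h/(5 + h))
F(I, M) = 2*M*(I + M) (F(I, M) = (I + M)*(2*M) = 2*M*(I + M))
A(y, W) = (11 + y)/(8 + W)
-302198 - A(F(-17, O(-2)), -657) = -302198 - (11 + 2*(2*(-2)/(5 - 2))*(-17 + 2*(-2)/(5 - 2)))/(8 - 657) = -302198 - (11 + 2*(2*(-2)/3)*(-17 + 2*(-2)/3))/(-649) = -302198 - (-1)*(11 + 2*(2*(-2)*(⅓))*(-17 + 2*(-2)*(⅓)))/649 = -302198 - (-1)*(11 + 2*(-4/3)*(-17 - 4/3))/649 = -302198 - (-1)*(11 + 2*(-4/3)*(-55/3))/649 = -302198 - (-1)*(11 + 440/9)/649 = -302198 - (-1)*539/(649*9) = -302198 - 1*(-49/531) = -302198 + 49/531 = -160467089/531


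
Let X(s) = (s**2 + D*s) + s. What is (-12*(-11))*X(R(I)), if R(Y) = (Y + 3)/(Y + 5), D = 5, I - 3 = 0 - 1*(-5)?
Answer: 129228/169 ≈ 764.66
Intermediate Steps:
I = 8 (I = 3 + (0 - 1*(-5)) = 3 + (0 + 5) = 3 + 5 = 8)
R(Y) = (3 + Y)/(5 + Y)
X(s) = s**2 + 6*s (X(s) = (s**2 + 5*s) + s = s**2 + 6*s)
(-12*(-11))*X(R(I)) = (-12*(-11))*(((3 + 8)/(5 + 8))*(6 + (3 + 8)/(5 + 8))) = 132*((11/13)*(6 + 11/13)) = 132*(((1/13)*11)*(6 + (1/13)*11)) = 132*(11*(6 + 11/13)/13) = 132*((11/13)*(89/13)) = 132*(979/169) = 129228/169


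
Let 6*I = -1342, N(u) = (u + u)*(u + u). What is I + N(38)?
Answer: 16657/3 ≈ 5552.3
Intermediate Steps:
N(u) = 4*u**2 (N(u) = (2*u)*(2*u) = 4*u**2)
I = -671/3 (I = (1/6)*(-1342) = -671/3 ≈ -223.67)
I + N(38) = -671/3 + 4*38**2 = -671/3 + 4*1444 = -671/3 + 5776 = 16657/3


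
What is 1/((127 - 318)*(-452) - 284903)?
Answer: -1/198571 ≈ -5.0360e-6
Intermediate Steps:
1/((127 - 318)*(-452) - 284903) = 1/(-191*(-452) - 284903) = 1/(86332 - 284903) = 1/(-198571) = -1/198571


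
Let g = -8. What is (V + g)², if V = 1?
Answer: 49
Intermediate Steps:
(V + g)² = (1 - 8)² = (-7)² = 49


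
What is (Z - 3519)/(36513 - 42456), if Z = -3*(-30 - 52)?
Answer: 1091/1981 ≈ 0.55073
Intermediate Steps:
Z = 246 (Z = -3*(-82) = 246)
(Z - 3519)/(36513 - 42456) = (246 - 3519)/(36513 - 42456) = -3273/(-5943) = -3273*(-1/5943) = 1091/1981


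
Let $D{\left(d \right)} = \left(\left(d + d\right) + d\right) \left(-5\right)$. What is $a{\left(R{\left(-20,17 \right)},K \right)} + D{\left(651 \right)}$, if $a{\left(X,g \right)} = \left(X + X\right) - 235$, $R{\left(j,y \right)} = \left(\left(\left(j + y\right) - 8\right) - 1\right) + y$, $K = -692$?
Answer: $-9990$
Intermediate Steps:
$R{\left(j,y \right)} = -9 + j + 2 y$ ($R{\left(j,y \right)} = \left(\left(-8 + j + y\right) - 1\right) + y = \left(-9 + j + y\right) + y = -9 + j + 2 y$)
$D{\left(d \right)} = - 15 d$ ($D{\left(d \right)} = \left(2 d + d\right) \left(-5\right) = 3 d \left(-5\right) = - 15 d$)
$a{\left(X,g \right)} = -235 + 2 X$ ($a{\left(X,g \right)} = 2 X - 235 = -235 + 2 X$)
$a{\left(R{\left(-20,17 \right)},K \right)} + D{\left(651 \right)} = \left(-235 + 2 \left(-9 - 20 + 2 \cdot 17\right)\right) - 9765 = \left(-235 + 2 \left(-9 - 20 + 34\right)\right) - 9765 = \left(-235 + 2 \cdot 5\right) - 9765 = \left(-235 + 10\right) - 9765 = -225 - 9765 = -9990$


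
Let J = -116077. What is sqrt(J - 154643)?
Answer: 24*I*sqrt(470) ≈ 520.31*I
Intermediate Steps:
sqrt(J - 154643) = sqrt(-116077 - 154643) = sqrt(-270720) = 24*I*sqrt(470)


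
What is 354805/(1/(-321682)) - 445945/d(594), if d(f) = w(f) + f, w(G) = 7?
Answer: -68594764033955/601 ≈ -1.1413e+11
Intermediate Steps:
d(f) = 7 + f
354805/(1/(-321682)) - 445945/d(594) = 354805/(1/(-321682)) - 445945/(7 + 594) = 354805/(-1/321682) - 445945/601 = 354805*(-321682) - 445945*1/601 = -114134382010 - 445945/601 = -68594764033955/601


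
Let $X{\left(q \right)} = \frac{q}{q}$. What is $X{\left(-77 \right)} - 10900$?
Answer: $-10899$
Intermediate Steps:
$X{\left(q \right)} = 1$
$X{\left(-77 \right)} - 10900 = 1 - 10900 = -10899$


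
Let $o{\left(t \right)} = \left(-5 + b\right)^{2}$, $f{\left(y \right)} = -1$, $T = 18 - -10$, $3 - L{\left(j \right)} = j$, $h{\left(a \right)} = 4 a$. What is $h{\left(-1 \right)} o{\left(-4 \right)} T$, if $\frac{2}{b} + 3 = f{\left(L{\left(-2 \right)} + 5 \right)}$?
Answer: $-3388$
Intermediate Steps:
$L{\left(j \right)} = 3 - j$
$T = 28$ ($T = 18 + 10 = 28$)
$b = - \frac{1}{2}$ ($b = \frac{2}{-3 - 1} = \frac{2}{-4} = 2 \left(- \frac{1}{4}\right) = - \frac{1}{2} \approx -0.5$)
$o{\left(t \right)} = \frac{121}{4}$ ($o{\left(t \right)} = \left(-5 - \frac{1}{2}\right)^{2} = \left(- \frac{11}{2}\right)^{2} = \frac{121}{4}$)
$h{\left(-1 \right)} o{\left(-4 \right)} T = 4 \left(-1\right) \frac{121}{4} \cdot 28 = \left(-4\right) \frac{121}{4} \cdot 28 = \left(-121\right) 28 = -3388$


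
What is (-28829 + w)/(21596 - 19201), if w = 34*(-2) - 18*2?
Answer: -28933/2395 ≈ -12.081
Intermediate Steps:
w = -104 (w = -68 - 36 = -104)
(-28829 + w)/(21596 - 19201) = (-28829 - 104)/(21596 - 19201) = -28933/2395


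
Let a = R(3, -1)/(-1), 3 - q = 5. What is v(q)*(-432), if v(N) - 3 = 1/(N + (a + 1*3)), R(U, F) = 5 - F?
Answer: -6048/5 ≈ -1209.6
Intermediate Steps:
q = -2 (q = 3 - 1*5 = 3 - 5 = -2)
a = -6 (a = (5 - 1*(-1))/(-1) = (5 + 1)*(-1) = 6*(-1) = -6)
v(N) = 3 + 1/(-3 + N) (v(N) = 3 + 1/(N + (-6 + 1*3)) = 3 + 1/(N + (-6 + 3)) = 3 + 1/(N - 3) = 3 + 1/(-3 + N))
v(q)*(-432) = ((-8 + 3*(-2))/(-3 - 2))*(-432) = ((-8 - 6)/(-5))*(-432) = -⅕*(-14)*(-432) = (14/5)*(-432) = -6048/5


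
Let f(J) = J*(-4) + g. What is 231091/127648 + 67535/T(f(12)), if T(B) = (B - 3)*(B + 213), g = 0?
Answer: -1335215383/214831584 ≈ -6.2152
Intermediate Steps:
f(J) = -4*J (f(J) = J*(-4) + 0 = -4*J + 0 = -4*J)
T(B) = (-3 + B)*(213 + B)
231091/127648 + 67535/T(f(12)) = 231091/127648 + 67535/(-639 + (-4*12)² + 210*(-4*12)) = 231091*(1/127648) + 67535/(-639 + (-48)² + 210*(-48)) = 231091/127648 + 67535/(-639 + 2304 - 10080) = 231091/127648 + 67535/(-8415) = 231091/127648 + 67535*(-1/8415) = 231091/127648 - 13507/1683 = -1335215383/214831584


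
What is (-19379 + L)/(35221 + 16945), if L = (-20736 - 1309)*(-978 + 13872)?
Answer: -284267609/52166 ≈ -5449.3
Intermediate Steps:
L = -284248230 (L = -22045*12894 = -284248230)
(-19379 + L)/(35221 + 16945) = (-19379 - 284248230)/(35221 + 16945) = -284267609/52166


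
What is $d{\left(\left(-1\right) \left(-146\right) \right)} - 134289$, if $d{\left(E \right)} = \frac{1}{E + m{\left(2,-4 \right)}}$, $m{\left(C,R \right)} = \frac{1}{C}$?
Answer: $- \frac{39346675}{293} \approx -1.3429 \cdot 10^{5}$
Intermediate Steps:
$d{\left(E \right)} = \frac{1}{\frac{1}{2} + E}$ ($d{\left(E \right)} = \frac{1}{E + \frac{1}{2}} = \frac{1}{\frac{1}{2} + E}$)
$d{\left(\left(-1\right) \left(-146\right) \right)} - 134289 = \frac{2}{1 + 2 \left(\left(-1\right) \left(-146\right)\right)} - 134289 = \frac{2}{1 + 2 \cdot 146} - 134289 = \frac{2}{1 + 292} - 134289 = \frac{2}{293} - 134289 = - \frac{39346675}{293}$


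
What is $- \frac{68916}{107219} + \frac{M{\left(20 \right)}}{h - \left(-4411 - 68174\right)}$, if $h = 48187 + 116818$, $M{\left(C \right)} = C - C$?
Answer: $- \frac{68916}{107219} \approx -0.64276$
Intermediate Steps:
$M{\left(C \right)} = 0$
$h = 165005$
$- \frac{68916}{107219} + \frac{M{\left(20 \right)}}{h - \left(-4411 - 68174\right)} = - \frac{68916}{107219} + \frac{0}{165005 - \left(-4411 - 68174\right)} = \left(-68916\right) \frac{1}{107219} + \frac{0}{165005 - \left(-4411 - 68174\right)} = - \frac{68916}{107219} + \frac{0}{165005 - -72585} = - \frac{68916}{107219} + \frac{0}{165005 + 72585} = - \frac{68916}{107219} + \frac{0}{237590} = - \frac{68916}{107219} + 0 \cdot \frac{1}{237590} = - \frac{68916}{107219} + 0 = - \frac{68916}{107219}$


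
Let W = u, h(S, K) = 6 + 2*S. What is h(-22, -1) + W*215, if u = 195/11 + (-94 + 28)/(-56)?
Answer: 1240241/308 ≈ 4026.8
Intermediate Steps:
u = 5823/308 (u = 195*(1/11) - 66*(-1/56) = 195/11 + 33/28 = 5823/308 ≈ 18.906)
W = 5823/308 ≈ 18.906
h(-22, -1) + W*215 = (6 + 2*(-22)) + (5823/308)*215 = (6 - 44) + 1251945/308 = -38 + 1251945/308 = 1240241/308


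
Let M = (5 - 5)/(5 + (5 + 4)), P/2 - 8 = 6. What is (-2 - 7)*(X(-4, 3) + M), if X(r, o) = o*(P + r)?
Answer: -648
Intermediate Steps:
P = 28 (P = 16 + 2*6 = 16 + 12 = 28)
X(r, o) = o*(28 + r)
M = 0 (M = 0/(5 + 9) = 0/14 = 0*(1/14) = 0)
(-2 - 7)*(X(-4, 3) + M) = (-2 - 7)*(3*(28 - 4) + 0) = -9*(3*24 + 0) = -9*(72 + 0) = -9*72 = -648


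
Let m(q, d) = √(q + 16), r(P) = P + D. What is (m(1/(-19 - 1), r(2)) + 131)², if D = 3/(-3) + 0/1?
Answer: (1310 + √1595)²/100 ≈ 18223.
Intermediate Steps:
D = -1 (D = 3*(-⅓) + 0*1 = -1 + 0 = -1)
r(P) = -1 + P (r(P) = P - 1 = -1 + P)
m(q, d) = √(16 + q)
(m(1/(-19 - 1), r(2)) + 131)² = (√(16 + 1/(-19 - 1)) + 131)² = (√(16 + 1/(-20)) + 131)² = (√(16 - 1/20) + 131)² = (√(319/20) + 131)² = (√1595/10 + 131)² = (131 + √1595/10)²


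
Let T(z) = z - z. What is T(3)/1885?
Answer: 0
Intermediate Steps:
T(z) = 0
T(3)/1885 = 0/1885 = 0*(1/1885) = 0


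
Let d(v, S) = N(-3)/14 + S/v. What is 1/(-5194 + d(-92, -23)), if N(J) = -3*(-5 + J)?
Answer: -28/145377 ≈ -0.00019260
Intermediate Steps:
N(J) = 15 - 3*J
d(v, S) = 12/7 + S/v (d(v, S) = (15 - 3*(-3))/14 + S/v = (15 + 9)*(1/14) + S/v = 24*(1/14) + S/v = 12/7 + S/v)
1/(-5194 + d(-92, -23)) = 1/(-5194 + (12/7 - 23/(-92))) = 1/(-5194 + (12/7 - 23*(-1/92))) = 1/(-5194 + (12/7 + ¼)) = 1/(-5194 + 55/28) = 1/(-145377/28) = -28/145377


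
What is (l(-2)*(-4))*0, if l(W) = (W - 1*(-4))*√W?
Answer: 0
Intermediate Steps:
l(W) = √W*(4 + W) (l(W) = (W + 4)*√W = (4 + W)*√W = √W*(4 + W))
(l(-2)*(-4))*0 = ((√(-2)*(4 - 2))*(-4))*0 = (((I*√2)*2)*(-4))*0 = ((2*I*√2)*(-4))*0 = -8*I*√2*0 = 0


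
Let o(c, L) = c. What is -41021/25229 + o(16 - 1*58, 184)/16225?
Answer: -666625343/409340525 ≈ -1.6285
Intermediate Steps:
-41021/25229 + o(16 - 1*58, 184)/16225 = -41021/25229 + (16 - 1*58)/16225 = -41021*1/25229 + (16 - 58)*(1/16225) = -41021/25229 - 42*1/16225 = -41021/25229 - 42/16225 = -666625343/409340525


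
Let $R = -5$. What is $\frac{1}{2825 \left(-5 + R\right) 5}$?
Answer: $- \frac{1}{141250} \approx -7.0796 \cdot 10^{-6}$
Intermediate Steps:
$\frac{1}{2825 \left(-5 + R\right) 5} = \frac{1}{2825 \left(-5 - 5\right) 5} = \frac{1}{2825 \left(\left(-10\right) 5\right)} = \frac{1}{2825 \left(-50\right)} = \frac{1}{-141250} = - \frac{1}{141250}$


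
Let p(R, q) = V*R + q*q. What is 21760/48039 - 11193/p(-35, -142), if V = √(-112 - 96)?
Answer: (-98931887*I + 3046400*√13)/(192156*(35*√13 + 5041*I)) ≈ -0.10179 - 0.013887*I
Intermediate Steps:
V = 4*I*√13 (V = √(-208) = 4*I*√13 ≈ 14.422*I)
p(R, q) = q² + 4*I*R*√13 (p(R, q) = (4*I*√13)*R + q*q = 4*I*R*√13 + q² = q² + 4*I*R*√13)
21760/48039 - 11193/p(-35, -142) = 21760/48039 - 11193/((-142)² + 4*I*(-35)*√13) = 21760*(1/48039) - 11193/(20164 - 140*I*√13) = 21760/48039 - 11193/(20164 - 140*I*√13)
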